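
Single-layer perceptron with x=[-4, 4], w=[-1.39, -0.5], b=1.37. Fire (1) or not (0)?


z = (-4)·(-1.39) + (4)·(-0.5) + 1.37
  = 4.93
step(z) = 1 (z≥0)

1


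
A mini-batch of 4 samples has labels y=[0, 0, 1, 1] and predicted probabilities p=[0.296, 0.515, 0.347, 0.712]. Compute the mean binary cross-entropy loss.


L[0] = -ln(1-0.296) = -ln(0.704) = 0.351
L[1] = -ln(1-0.515) = -ln(0.485) = 0.7236
L[2] = -ln(0.347) = 1.0584
L[3] = -ln(0.712) = 0.3397
mean = (0.351 + 0.7236 + 1.0584 + 0.3397)/4 = 0.6182

0.6182


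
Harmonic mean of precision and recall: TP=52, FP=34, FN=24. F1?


Precision = 52/86 = 0.6047
Recall = 52/76 = 0.6842
F1 = 2·P·R/(P+R) = 2·TP/(2·TP+FP+FN) = 104/(104+34+24) = 104/162 = 0.642

0.642


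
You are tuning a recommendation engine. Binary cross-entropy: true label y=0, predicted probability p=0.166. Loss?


BCE = -[y·ln(p) + (1-y)·ln(1-p)]
= -0 - 1·ln(1-0.166)
= -ln(0.834) = 0.1815

0.1815


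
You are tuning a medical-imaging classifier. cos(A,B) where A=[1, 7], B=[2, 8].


A·B = 1·2 + 7·8 = 58
‖A‖ = √50 = 7.0711, ‖B‖ = √68 = 8.2462
cos = 58/(√50·√68) = 58/√3400 = 0.9947

0.9947


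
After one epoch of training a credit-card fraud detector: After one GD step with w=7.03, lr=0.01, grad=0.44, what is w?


w_new = w - α·∇
= 7.03 - 0.01·0.44
= 7.03 - 0.0044
= 7.0256

7.0256


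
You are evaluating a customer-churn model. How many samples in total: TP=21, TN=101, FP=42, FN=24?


Total = TP + TN + FP + FN
= 21 + 101 + 42 + 24
= 188
(Predicted positive: 63, predicted negative: 125)

188


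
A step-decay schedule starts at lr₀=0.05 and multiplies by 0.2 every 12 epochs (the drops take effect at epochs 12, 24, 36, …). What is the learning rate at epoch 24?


n_drops = ⌊24/12⌋ = 2
lr = 0.05·0.2^2 = 0.05·0.04 = 0.002

0.002


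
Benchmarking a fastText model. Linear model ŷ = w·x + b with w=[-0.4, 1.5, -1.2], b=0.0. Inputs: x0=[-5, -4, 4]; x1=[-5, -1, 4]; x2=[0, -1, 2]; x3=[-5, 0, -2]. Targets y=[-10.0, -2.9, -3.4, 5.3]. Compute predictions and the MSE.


ŷ0 = (-0.4)·(-5) + (1.5)·(-4) + (-1.2)·(4) + 0.0 = -8.8
ŷ1 = (-0.4)·(-5) + (1.5)·(-1) + (-1.2)·(4) + 0.0 = -4.3
ŷ2 = (-0.4)·(0) + (1.5)·(-1) + (-1.2)·(2) + 0.0 = -3.9
ŷ3 = (-0.4)·(-5) + (1.5)·(0) + (-1.2)·(-2) + 0.0 = 4.4
errors² = [1.44, 1.96, 0.25, 0.81]
MSE = 4.4600/4 = 1.115

1.115


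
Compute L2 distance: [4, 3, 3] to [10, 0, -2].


d = √((4-10)² + (3-0)² + (3+ 2)²)
  = √(36 + 9 + 25)
  = √70 = 8.3666

8.3666


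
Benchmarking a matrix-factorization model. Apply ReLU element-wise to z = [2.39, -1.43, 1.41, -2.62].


ReLU(2.39) = max(0, 2.39) = 2.39
ReLU(-1.43) = max(0, -1.43) = 0.0
ReLU(1.41) = max(0, 1.41) = 1.41
ReLU(-2.62) = max(0, -2.62) = 0.0
result = [2.39, 0.0, 1.41, 0.0]

[2.39, 0.0, 1.41, 0.0]


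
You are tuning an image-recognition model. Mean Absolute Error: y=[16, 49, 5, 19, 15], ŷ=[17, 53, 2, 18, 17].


Absolute errors: |16-17|=1, |49-53|=4, |5-2|=3, |19-18|=1, |15-17|=2
Sum = 11
MAE = 11/5 = 11/5

11/5


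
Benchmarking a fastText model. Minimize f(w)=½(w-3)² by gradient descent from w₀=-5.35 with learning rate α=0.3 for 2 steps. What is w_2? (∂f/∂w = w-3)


step 1: grad = -5.35-3 = -8.35; w = -5.35 - 0.3·(-8.35) = -2.845
step 2: grad = -2.845-3 = -5.845; w = -2.845 - 0.3·(-5.845) = -1.0915

-1.0915


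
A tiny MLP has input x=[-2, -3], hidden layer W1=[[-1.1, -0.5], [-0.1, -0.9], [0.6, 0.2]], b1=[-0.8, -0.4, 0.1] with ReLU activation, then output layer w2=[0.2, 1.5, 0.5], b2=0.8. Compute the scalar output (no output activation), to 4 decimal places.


z1[0] = (-1.1)·(-2) + (-0.5)·(-3) - 0.8 = 2.9
z1[1] = (-0.1)·(-2) + (-0.9)·(-3) - 0.4 = 2.5
z1[2] = (0.6)·(-2) + (0.2)·(-3) + 0.1 = -1.7
h = ReLU(z1) = [2.9, 2.5, 0.0]
output = (0.2)·(2.9) + (1.5)·(2.5) + (0.5)·(0.0) + 0.8 = 5.13

5.13


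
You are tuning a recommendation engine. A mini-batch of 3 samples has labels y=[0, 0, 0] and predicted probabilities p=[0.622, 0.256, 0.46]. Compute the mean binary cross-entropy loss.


L[0] = -ln(1-0.622) = -ln(0.378) = 0.9729
L[1] = -ln(1-0.256) = -ln(0.744) = 0.2957
L[2] = -ln(1-0.46) = -ln(0.54) = 0.6162
mean = (0.9729 + 0.2957 + 0.6162)/3 = 0.6283

0.6283


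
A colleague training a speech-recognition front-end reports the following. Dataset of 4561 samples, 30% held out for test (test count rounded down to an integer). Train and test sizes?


Test = ⌊4561·30/100⌋ = 1368
Train = 4561 - 1368 = 3193

Train: 3193, Test: 1368


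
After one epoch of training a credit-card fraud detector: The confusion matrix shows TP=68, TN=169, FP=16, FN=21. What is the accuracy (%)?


Accuracy = (TP+TN)/(TP+TN+FP+FN)
= (68+169)/(274)
= 237/274 = 86.5%

86.5%


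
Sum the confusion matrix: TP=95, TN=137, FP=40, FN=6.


Total = TP + TN + FP + FN
= 95 + 137 + 40 + 6
= 278
(Predicted positive: 135, predicted negative: 143)

278


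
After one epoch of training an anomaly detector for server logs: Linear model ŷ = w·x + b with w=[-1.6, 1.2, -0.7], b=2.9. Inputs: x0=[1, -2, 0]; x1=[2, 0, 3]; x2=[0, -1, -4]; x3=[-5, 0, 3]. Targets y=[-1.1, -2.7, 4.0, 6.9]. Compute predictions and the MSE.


ŷ0 = (-1.6)·(1) + (1.2)·(-2) + (-0.7)·(0) + 2.9 = -1.1
ŷ1 = (-1.6)·(2) + (1.2)·(0) + (-0.7)·(3) + 2.9 = -2.4
ŷ2 = (-1.6)·(0) + (1.2)·(-1) + (-0.7)·(-4) + 2.9 = 4.5
ŷ3 = (-1.6)·(-5) + (1.2)·(0) + (-0.7)·(3) + 2.9 = 8.8
errors² = [0.0, 0.09, 0.25, 3.61]
MSE = 3.9500/4 = 0.9875

0.9875


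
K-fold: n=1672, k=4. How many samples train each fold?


Fold size = 1672/4 = 418
Training per fold = 1672 - 418 = 1254

1254


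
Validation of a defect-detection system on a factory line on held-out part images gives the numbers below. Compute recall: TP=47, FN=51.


Recall = TP/(TP+FN)
= 47/(47+51)
= 47/98 = 47.96%

47.96%


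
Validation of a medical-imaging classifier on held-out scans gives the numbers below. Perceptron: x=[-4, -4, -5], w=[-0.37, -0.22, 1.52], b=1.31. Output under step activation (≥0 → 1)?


z = (-4)·(-0.37) + (-4)·(-0.22) + (-5)·(1.52) + 1.31
  = -3.93
step(z) = 0 (z<0)

0


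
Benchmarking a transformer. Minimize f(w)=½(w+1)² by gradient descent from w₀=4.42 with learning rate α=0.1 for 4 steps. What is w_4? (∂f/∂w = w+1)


step 1: grad = 4.42+1 = 5.42; w = 4.42 - 0.1·(5.42) = 3.878
step 2: grad = 3.878+1 = 4.878; w = 3.878 - 0.1·(4.878) = 3.3902
step 3: grad = 3.3902+1 = 4.3902; w = 3.3902 - 0.1·(4.3902) = 2.95118
step 4: grad = 2.95118+1 = 3.95118; w = 2.95118 - 0.1·(3.95118) = 2.556062

2.556062


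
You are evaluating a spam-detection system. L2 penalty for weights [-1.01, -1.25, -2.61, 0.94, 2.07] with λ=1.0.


‖w‖₂² = (-1.01)² + (-1.25)² + (-2.61)² + (0.94)² + (2.07)²
     = 1.0201 + 1.5625 + 6.8121 + 0.8836 + 4.2849
     = 14.5632
λ·‖w‖₂² = 1.0·14.5632 = 14.5632

14.5632


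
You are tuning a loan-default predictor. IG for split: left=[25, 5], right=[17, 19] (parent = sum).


Parent = [42, 24], H_parent = 0.9457
H_left = 0.65 (n=30), H_right = 0.9978 (n=36)
H_children = (30/66)·0.65 + (36/66)·0.9978 = 0.8397
IG = 0.9457 - 0.8397 = 0.106

0.106


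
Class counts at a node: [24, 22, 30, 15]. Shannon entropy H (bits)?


Probabilities: [24/91, 22/91, 30/91, 15/91] ≈ [0.2637, 0.2418, 0.3297, 0.1648]
H = -((24/91)·log₂(24/91) + (22/91)·log₂(22/91) + (30/91)·log₂(30/91) + (15/91)·log₂(15/91))
  = 1.9588 bits

1.9588 bits


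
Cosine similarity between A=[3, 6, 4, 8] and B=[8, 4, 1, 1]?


A·B = 3·8 + 6·4 + 4·1 + 8·1 = 60
‖A‖ = √125 = 11.1803, ‖B‖ = √82 = 9.0554
cos = 60/(√125·√82) = 60/√10250 = 0.5926

0.5926


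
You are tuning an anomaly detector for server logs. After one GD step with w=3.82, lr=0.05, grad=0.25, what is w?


w_new = w - α·∇
= 3.82 - 0.05·0.25
= 3.82 - 0.0125
= 3.8075

3.8075


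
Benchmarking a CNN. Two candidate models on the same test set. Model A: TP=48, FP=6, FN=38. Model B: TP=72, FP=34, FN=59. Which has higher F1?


Model A: P=48/54=0.8889, R=48/86=0.5581, F1=2PR/(P+R)=2TP/(2TP+FP+FN)=96/140=0.6857
Model B: P=72/106=0.6792, R=72/131=0.5496, F1=2PR/(P+R)=2TP/(2TP+FP+FN)=144/237=0.6076
0.6857 > 0.6076 → Model A

Model A


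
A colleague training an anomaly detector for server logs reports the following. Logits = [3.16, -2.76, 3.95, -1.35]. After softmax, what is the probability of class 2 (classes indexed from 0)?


Exponentials: e^3.16=23.5706, e^-2.76=0.0633, e^3.95=51.9354, e^-1.35=0.2592
Sum = 75.8285
Softmax = [0.3108, 0.0008, 0.6849, 0.0034]
p[2] = 51.9354/75.8285 = 0.6849

0.6849


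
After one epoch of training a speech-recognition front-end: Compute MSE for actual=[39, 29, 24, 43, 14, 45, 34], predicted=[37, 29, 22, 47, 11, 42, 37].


Squared errors: (39-37)²=4, (29-29)²=0, (24-22)²=4, (43-47)²=16, (14-11)²=9, (45-42)²=9, (34-37)²=9
Sum = 51
MSE = 51/7 = 51/7

51/7


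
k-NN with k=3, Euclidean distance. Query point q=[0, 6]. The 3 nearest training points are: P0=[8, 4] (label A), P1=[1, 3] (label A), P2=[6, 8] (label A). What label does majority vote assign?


d(q,P0) = 8.2462  (label A)
d(q,P1) = 3.1623  (label A)
d(q,P2) = 6.3246  (label A)
Votes: A=3, B=0
Majority → A

A


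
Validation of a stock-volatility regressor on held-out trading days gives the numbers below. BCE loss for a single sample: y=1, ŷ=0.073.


BCE = -[y·ln(p) + (1-y)·ln(1-p)]
= -1·ln(0.073) - 0
= -ln(0.073) = 2.6173

2.6173


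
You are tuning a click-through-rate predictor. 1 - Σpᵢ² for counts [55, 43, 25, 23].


Probabilities: [55/146, 43/146, 25/146, 23/146] ≈ [0.3767, 0.2945, 0.1712, 0.1575]
Σpᵢ² = (3025 + 1849 + 625 + 529)/146² = 6028/21316
Gini = 1 - Σpᵢ² = 1 - 6028/21316 = 0.7172

0.7172


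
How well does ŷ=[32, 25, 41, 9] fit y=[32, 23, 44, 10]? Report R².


ȳ = 27.25
SS_res = Σ(y-ŷ)² = 14
SS_tot = Σ(y-ȳ)² = 618.75
R² = 1 - SS_res/SS_tot = 1 - 0.0226 = 0.9774

0.9774


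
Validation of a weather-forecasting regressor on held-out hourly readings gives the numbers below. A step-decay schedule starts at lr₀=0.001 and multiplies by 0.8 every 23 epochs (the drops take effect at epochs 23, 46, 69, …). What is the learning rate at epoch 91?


n_drops = ⌊91/23⌋ = 3
lr = 0.001·0.8^3 = 0.001·0.512 = 0.000512

0.000512


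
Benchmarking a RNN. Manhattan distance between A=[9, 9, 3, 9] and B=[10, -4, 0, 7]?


d = |9-10| + |9+ 4| + |3-0| + |9-7|
  = 1 + 13 + 3 + 2
  = 19

19


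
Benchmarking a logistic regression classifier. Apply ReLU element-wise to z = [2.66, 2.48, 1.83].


ReLU(2.66) = max(0, 2.66) = 2.66
ReLU(2.48) = max(0, 2.48) = 2.48
ReLU(1.83) = max(0, 1.83) = 1.83
result = [2.66, 2.48, 1.83]

[2.66, 2.48, 1.83]


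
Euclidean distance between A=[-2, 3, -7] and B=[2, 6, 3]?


d = √((-2-2)² + (3-6)² + (-7-3)²)
  = √(16 + 9 + 100)
  = √125 = 11.1803

11.1803


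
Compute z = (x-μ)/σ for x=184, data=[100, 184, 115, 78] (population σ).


μ = 119.25, σ = 39.6319
z = (184 - 119.25)/39.6319 = 1.6338

1.6338


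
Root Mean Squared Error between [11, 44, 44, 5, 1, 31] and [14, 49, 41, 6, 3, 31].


MSE = 48/6 = 8
RMSE = √(48/6) = 2.8284

2.8284


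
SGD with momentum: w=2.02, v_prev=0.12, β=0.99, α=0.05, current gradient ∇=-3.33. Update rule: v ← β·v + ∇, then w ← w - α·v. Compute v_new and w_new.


v_new = 0.99·0.12 - 3.33 = 0.1188 - 3.33 = -3.2112
w_new = 2.02 - 0.05·-3.2112 = 2.02 + 0.16056 = 2.18056

v_new=-3.2112, w_new=2.18056


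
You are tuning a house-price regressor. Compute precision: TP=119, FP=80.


Precision = TP/(TP+FP)
= 119/(119+80)
= 119/199 = 59.8%

59.8%


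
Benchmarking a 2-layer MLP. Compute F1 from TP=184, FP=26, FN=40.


Precision = 184/210 = 0.8762
Recall = 184/224 = 0.8214
F1 = 2·P·R/(P+R) = 2·TP/(2·TP+FP+FN) = 368/(368+26+40) = 368/434 = 0.8479

0.8479


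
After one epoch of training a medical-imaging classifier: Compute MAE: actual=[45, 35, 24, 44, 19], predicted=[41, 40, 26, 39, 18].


Absolute errors: |45-41|=4, |35-40|=5, |24-26|=2, |44-39|=5, |19-18|=1
Sum = 17
MAE = 17/5 = 17/5

17/5


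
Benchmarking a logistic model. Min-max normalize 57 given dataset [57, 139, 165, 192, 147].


min=57, max=192
(57-57)/(192-57) = 0/135 = 0.0

0.0


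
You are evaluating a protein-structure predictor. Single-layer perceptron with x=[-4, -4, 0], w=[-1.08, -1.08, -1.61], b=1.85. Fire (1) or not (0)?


z = (-4)·(-1.08) + (-4)·(-1.08) + (0)·(-1.61) + 1.85
  = 10.49
step(z) = 1 (z≥0)

1


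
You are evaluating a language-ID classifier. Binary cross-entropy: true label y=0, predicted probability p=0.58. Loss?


BCE = -[y·ln(p) + (1-y)·ln(1-p)]
= -0 - 1·ln(1-0.58)
= -ln(0.42) = 0.8675

0.8675


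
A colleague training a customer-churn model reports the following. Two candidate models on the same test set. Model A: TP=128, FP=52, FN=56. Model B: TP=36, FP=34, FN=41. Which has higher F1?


Model A: P=128/180=0.7111, R=128/184=0.6957, F1=2PR/(P+R)=2TP/(2TP+FP+FN)=256/364=0.7033
Model B: P=36/70=0.5143, R=36/77=0.4675, F1=2PR/(P+R)=2TP/(2TP+FP+FN)=72/147=0.4898
0.7033 > 0.4898 → Model A

Model A


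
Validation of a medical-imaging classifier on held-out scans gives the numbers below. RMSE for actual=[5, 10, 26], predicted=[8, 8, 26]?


MSE = 13/3 = 4.3333
RMSE = √(13/3) = 2.0817

2.0817


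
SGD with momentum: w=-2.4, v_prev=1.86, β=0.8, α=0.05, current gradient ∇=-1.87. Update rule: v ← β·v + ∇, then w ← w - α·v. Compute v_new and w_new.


v_new = 0.8·1.86 - 1.87 = 1.488 - 1.87 = -0.382
w_new = -2.4 - 0.05·-0.382 = -2.4 + 0.0191 = -2.3809

v_new=-0.382, w_new=-2.3809


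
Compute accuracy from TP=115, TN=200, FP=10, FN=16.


Accuracy = (TP+TN)/(TP+TN+FP+FN)
= (115+200)/(341)
= 315/341 = 92.38%

92.38%


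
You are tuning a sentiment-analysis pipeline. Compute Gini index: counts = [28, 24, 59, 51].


Probabilities: [28/162, 24/162, 59/162, 51/162] ≈ [0.1728, 0.1481, 0.3642, 0.3148]
Σpᵢ² = (784 + 576 + 3481 + 2601)/162² = 7442/26244
Gini = 1 - Σpᵢ² = 1 - 7442/26244 = 0.7164

0.7164


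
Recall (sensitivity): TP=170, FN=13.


Recall = TP/(TP+FN)
= 170/(170+13)
= 170/183 = 92.9%

92.9%


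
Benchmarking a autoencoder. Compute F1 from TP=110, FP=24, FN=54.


Precision = 110/134 = 0.8209
Recall = 110/164 = 0.6707
F1 = 2·P·R/(P+R) = 2·TP/(2·TP+FP+FN) = 220/(220+24+54) = 220/298 = 0.7383

0.7383


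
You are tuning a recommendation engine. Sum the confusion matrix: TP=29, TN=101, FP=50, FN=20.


Total = TP + TN + FP + FN
= 29 + 101 + 50 + 20
= 200
(Predicted positive: 79, predicted negative: 121)

200


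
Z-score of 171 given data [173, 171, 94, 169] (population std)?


μ = 151.75, σ = 33.372
z = (171 - 151.75)/33.372 = 0.5768

0.5768


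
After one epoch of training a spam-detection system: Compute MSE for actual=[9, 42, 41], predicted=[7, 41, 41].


Squared errors: (9-7)²=4, (42-41)²=1, (41-41)²=0
Sum = 5
MSE = 5/3 = 5/3

5/3


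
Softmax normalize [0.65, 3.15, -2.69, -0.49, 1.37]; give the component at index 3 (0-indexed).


Exponentials: e^0.65=1.9155, e^3.15=23.3361, e^-2.69=0.0679, e^-0.49=0.6126, e^1.37=3.9354
Sum = 29.8675
Softmax = [0.0641, 0.7813, 0.0023, 0.0205, 0.1318]
p[3] = 0.6126/29.8675 = 0.0205

0.0205


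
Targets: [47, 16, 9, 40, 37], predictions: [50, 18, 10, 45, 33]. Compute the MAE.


Absolute errors: |47-50|=3, |16-18|=2, |9-10|=1, |40-45|=5, |37-33|=4
Sum = 15
MAE = 15/5 = 3

3


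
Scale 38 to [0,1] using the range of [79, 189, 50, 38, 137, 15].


min=15, max=189
(38-15)/(189-15) = 23/174 = 0.1322

0.1322


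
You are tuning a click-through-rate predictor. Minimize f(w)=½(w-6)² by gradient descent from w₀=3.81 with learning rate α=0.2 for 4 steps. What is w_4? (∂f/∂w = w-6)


step 1: grad = 3.81-6 = -2.19; w = 3.81 - 0.2·(-2.19) = 4.248
step 2: grad = 4.248-6 = -1.752; w = 4.248 - 0.2·(-1.752) = 4.5984
step 3: grad = 4.5984-6 = -1.4016; w = 4.5984 - 0.2·(-1.4016) = 4.87872
step 4: grad = 4.87872-6 = -1.12128; w = 4.87872 - 0.2·(-1.12128) = 5.102976

5.102976


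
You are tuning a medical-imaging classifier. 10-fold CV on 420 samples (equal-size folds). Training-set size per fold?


Fold size = 420/10 = 42
Training per fold = 420 - 42 = 378

378


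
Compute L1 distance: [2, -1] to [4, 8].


d = |2-4| + |-1-8|
  = 2 + 9
  = 11

11


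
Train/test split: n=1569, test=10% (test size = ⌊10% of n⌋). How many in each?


Test = ⌊1569·10/100⌋ = 156
Train = 1569 - 156 = 1413

Train: 1413, Test: 156


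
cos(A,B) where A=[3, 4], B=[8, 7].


A·B = 3·8 + 4·7 = 52
‖A‖ = √25 = 5, ‖B‖ = √113 = 10.6301
cos = 52/(√25·√113) = 52/√2825 = 0.9783

0.9783


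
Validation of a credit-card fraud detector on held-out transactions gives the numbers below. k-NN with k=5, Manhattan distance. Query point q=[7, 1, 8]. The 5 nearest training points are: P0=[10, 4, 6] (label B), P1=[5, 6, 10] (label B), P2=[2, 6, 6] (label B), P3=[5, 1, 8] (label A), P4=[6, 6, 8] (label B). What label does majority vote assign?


d(q,P0) = 8  (label B)
d(q,P1) = 9  (label B)
d(q,P2) = 12  (label B)
d(q,P3) = 2  (label A)
d(q,P4) = 6  (label B)
Votes: A=1, B=4
Majority → B

B


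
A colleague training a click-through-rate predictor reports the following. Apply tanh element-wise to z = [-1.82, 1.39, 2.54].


tanh(-1.82) = -0.9488
tanh(1.39) = 0.8832
tanh(2.54) = 0.9876
result = [-0.9488, 0.8832, 0.9876]

[-0.9488, 0.8832, 0.9876]


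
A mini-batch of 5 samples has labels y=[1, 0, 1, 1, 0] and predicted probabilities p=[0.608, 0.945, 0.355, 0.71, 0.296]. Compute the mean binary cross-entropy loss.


L[0] = -ln(0.608) = 0.4976
L[1] = -ln(1-0.945) = -ln(0.055) = 2.9004
L[2] = -ln(0.355) = 1.0356
L[3] = -ln(0.71) = 0.3425
L[4] = -ln(1-0.296) = -ln(0.704) = 0.351
mean = (0.4976 + 2.9004 + 1.0356 + 0.3425 + 0.351)/5 = 1.0254

1.0254


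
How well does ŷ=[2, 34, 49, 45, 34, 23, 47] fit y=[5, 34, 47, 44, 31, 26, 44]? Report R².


ȳ = 33
SS_res = Σ(y-ŷ)² = 41
SS_tot = Σ(y-ȳ)² = 1276
R² = 1 - SS_res/SS_tot = 1 - 0.0321 = 0.9679

0.9679


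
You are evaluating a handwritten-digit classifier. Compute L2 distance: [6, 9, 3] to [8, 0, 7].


d = √((6-8)² + (9-0)² + (3-7)²)
  = √(4 + 81 + 16)
  = √101 = 10.0499

10.0499


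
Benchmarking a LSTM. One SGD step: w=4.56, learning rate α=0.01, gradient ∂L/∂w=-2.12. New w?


w_new = w - α·∇
= 4.56 - 0.01·-2.12
= 4.56 + 0.0212
= 4.5812

4.5812


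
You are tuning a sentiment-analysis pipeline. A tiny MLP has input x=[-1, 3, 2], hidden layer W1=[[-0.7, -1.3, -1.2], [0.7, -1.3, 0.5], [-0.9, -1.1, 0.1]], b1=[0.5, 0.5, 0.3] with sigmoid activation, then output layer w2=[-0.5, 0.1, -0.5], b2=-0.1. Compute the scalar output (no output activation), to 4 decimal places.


z1[0] = (-0.7)·(-1) + (-1.3)·(3) + (-1.2)·(2) + 0.5 = -5.1
z1[1] = (0.7)·(-1) + (-1.3)·(3) + (0.5)·(2) + 0.5 = -3.1
z1[2] = (-0.9)·(-1) + (-1.1)·(3) + (0.1)·(2) + 0.3 = -1.9
h = sigmoid(z1) = [0.0061, 0.0431, 0.1301]
output = (-0.5)·(0.0061) + (0.1)·(0.0431) + (-0.5)·(0.1301) - 0.1 = -0.1638

-0.1638


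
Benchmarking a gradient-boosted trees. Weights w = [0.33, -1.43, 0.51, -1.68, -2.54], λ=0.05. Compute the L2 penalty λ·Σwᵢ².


‖w‖₂² = (0.33)² + (-1.43)² + (0.51)² + (-1.68)² + (-2.54)²
     = 0.1089 + 2.0449 + 0.2601 + 2.8224 + 6.4516
     = 11.6879
λ·‖w‖₂² = 0.05·11.6879 = 0.584395

0.584395


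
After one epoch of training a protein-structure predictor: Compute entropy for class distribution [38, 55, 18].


Probabilities: [38/111, 55/111, 18/111] ≈ [0.3423, 0.4955, 0.1622]
H = -((38/111)·log₂(38/111) + (55/111)·log₂(55/111) + (18/111)·log₂(18/111))
  = 1.457 bits

1.457 bits


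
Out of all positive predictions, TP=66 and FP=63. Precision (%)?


Precision = TP/(TP+FP)
= 66/(66+63)
= 66/129 = 51.16%

51.16%


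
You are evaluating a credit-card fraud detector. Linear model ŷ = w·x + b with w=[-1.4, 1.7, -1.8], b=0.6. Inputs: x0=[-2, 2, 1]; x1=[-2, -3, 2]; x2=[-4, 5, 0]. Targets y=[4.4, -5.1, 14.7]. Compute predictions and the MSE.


ŷ0 = (-1.4)·(-2) + (1.7)·(2) + (-1.8)·(1) + 0.6 = 5.0
ŷ1 = (-1.4)·(-2) + (1.7)·(-3) + (-1.8)·(2) + 0.6 = -5.3
ŷ2 = (-1.4)·(-4) + (1.7)·(5) + (-1.8)·(0) + 0.6 = 14.7
errors² = [0.36, 0.04, 0.0]
MSE = 0.4000/3 = 0.1333

0.1333


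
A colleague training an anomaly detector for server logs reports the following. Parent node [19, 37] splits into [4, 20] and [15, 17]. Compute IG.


Parent = [19, 37], H_parent = 0.9241
H_left = 0.65 (n=24), H_right = 0.9972 (n=32)
H_children = (24/56)·0.65 + (32/56)·0.9972 = 0.8484
IG = 0.9241 - 0.8484 = 0.0757

0.0757


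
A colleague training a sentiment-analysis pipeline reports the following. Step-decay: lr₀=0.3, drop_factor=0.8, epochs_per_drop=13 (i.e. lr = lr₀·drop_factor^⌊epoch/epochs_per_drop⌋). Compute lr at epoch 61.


n_drops = ⌊61/13⌋ = 4
lr = 0.3·0.8^4 = 0.3·0.4096 = 0.12288

0.12288


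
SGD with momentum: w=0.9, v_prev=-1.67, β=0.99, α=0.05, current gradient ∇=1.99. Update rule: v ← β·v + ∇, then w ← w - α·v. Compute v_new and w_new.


v_new = 0.99·-1.67 + 1.99 = -1.6533 + 1.99 = 0.3367
w_new = 0.9 - 0.05·0.3367 = 0.9 - 0.016835 = 0.883165

v_new=0.3367, w_new=0.883165


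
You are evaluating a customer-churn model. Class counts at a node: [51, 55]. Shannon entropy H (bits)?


Probabilities: [51/106, 55/106] ≈ [0.4811, 0.5189]
H = -((51/106)·log₂(51/106) + (55/106)·log₂(55/106))
  = 0.999 bits

0.999 bits


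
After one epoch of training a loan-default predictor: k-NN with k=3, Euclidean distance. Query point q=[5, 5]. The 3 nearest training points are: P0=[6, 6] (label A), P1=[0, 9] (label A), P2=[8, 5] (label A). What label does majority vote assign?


d(q,P0) = 1.4142  (label A)
d(q,P1) = 6.4031  (label A)
d(q,P2) = 3.0  (label A)
Votes: A=3, B=0
Majority → A

A


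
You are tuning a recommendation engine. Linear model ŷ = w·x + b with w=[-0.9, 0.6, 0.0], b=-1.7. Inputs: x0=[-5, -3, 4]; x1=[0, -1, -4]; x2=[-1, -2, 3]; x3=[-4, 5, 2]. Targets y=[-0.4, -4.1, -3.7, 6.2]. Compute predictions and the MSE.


ŷ0 = (-0.9)·(-5) + (0.6)·(-3) + (0.0)·(4) - 1.7 = 1.0
ŷ1 = (-0.9)·(0) + (0.6)·(-1) + (0.0)·(-4) - 1.7 = -2.3
ŷ2 = (-0.9)·(-1) + (0.6)·(-2) + (0.0)·(3) - 1.7 = -2.0
ŷ3 = (-0.9)·(-4) + (0.6)·(5) + (0.0)·(2) - 1.7 = 4.9
errors² = [1.96, 3.24, 2.89, 1.69]
MSE = 9.7800/4 = 2.445

2.445


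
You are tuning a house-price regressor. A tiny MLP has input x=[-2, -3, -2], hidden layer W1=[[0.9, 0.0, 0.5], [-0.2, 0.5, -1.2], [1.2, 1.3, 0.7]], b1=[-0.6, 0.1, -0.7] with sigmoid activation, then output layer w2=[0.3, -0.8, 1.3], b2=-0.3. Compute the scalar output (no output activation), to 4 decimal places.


z1[0] = (0.9)·(-2) + (0.0)·(-3) + (0.5)·(-2) - 0.6 = -3.4
z1[1] = (-0.2)·(-2) + (0.5)·(-3) + (-1.2)·(-2) + 0.1 = 1.4
z1[2] = (1.2)·(-2) + (1.3)·(-3) + (0.7)·(-2) - 0.7 = -8.4
h = sigmoid(z1) = [0.0323, 0.8022, 0.0002]
output = (0.3)·(0.0323) + (-0.8)·(0.8022) + (1.3)·(0.0002) - 0.3 = -0.9318

-0.9318


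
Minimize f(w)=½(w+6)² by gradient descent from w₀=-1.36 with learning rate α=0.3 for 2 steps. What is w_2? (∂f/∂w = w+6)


step 1: grad = -1.36+6 = 4.64; w = -1.36 - 0.3·(4.64) = -2.752
step 2: grad = -2.752+6 = 3.248; w = -2.752 - 0.3·(3.248) = -3.7264

-3.7264


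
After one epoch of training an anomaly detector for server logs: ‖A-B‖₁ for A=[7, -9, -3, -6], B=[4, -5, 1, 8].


d = |7-4| + |-9+ 5| + |-3-1| + |-6-8|
  = 3 + 4 + 4 + 14
  = 25

25


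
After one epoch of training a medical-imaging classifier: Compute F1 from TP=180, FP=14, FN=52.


Precision = 180/194 = 0.9278
Recall = 180/232 = 0.7759
F1 = 2·P·R/(P+R) = 2·TP/(2·TP+FP+FN) = 360/(360+14+52) = 360/426 = 0.8451

0.8451


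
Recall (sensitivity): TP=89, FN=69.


Recall = TP/(TP+FN)
= 89/(89+69)
= 89/158 = 56.33%

56.33%


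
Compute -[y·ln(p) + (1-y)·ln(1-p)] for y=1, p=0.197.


BCE = -[y·ln(p) + (1-y)·ln(1-p)]
= -1·ln(0.197) - 0
= -ln(0.197) = 1.6246

1.6246


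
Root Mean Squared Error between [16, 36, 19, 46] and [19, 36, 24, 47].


MSE = 35/4 = 8.75
RMSE = √(35/4) = 2.958

2.958


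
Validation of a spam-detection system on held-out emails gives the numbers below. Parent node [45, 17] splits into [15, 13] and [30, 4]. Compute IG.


Parent = [45, 17], H_parent = 0.8474
H_left = 0.9963 (n=28), H_right = 0.5226 (n=34)
H_children = (28/62)·0.9963 + (34/62)·0.5226 = 0.7365
IG = 0.8474 - 0.7365 = 0.1109

0.1109


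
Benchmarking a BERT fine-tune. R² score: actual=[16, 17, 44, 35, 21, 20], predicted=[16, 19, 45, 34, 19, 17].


ȳ = 25.5
SS_res = Σ(y-ŷ)² = 19
SS_tot = Σ(y-ȳ)² = 645.5
R² = 1 - SS_res/SS_tot = 1 - 0.0294 = 0.9706

0.9706


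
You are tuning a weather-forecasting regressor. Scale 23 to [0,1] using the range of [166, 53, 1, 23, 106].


min=1, max=166
(23-1)/(166-1) = 22/165 = 0.1333

0.1333


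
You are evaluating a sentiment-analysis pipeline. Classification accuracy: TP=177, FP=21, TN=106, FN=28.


Accuracy = (TP+TN)/(TP+TN+FP+FN)
= (177+106)/(332)
= 283/332 = 85.24%

85.24%


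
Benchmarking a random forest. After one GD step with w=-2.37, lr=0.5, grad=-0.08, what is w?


w_new = w - α·∇
= -2.37 - 0.5·-0.08
= -2.37 + 0.04
= -2.33

-2.33


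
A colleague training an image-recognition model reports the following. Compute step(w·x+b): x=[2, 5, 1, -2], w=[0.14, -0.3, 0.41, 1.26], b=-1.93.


z = (2)·(0.14) + (5)·(-0.3) + (1)·(0.41) + (-2)·(1.26) - 1.93
  = -5.26
step(z) = 0 (z<0)

0


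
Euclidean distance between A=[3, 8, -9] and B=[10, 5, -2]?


d = √((3-10)² + (8-5)² + (-9+ 2)²)
  = √(49 + 9 + 49)
  = √107 = 10.3441

10.3441


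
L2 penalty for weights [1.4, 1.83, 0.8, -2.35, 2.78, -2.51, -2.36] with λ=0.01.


‖w‖₂² = (1.4)² + (1.83)² + (0.8)² + (-2.35)² + (2.78)² + (-2.51)² + (-2.36)²
     = 1.96 + 3.3489 + 0.64 + 5.5225 + 7.7284 + 6.3001 + 5.5696
     = 31.0695
λ·‖w‖₂² = 0.01·31.0695 = 0.310695

0.310695


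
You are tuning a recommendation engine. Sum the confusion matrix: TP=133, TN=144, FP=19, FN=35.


Total = TP + TN + FP + FN
= 133 + 144 + 19 + 35
= 331
(Predicted positive: 152, predicted negative: 179)

331


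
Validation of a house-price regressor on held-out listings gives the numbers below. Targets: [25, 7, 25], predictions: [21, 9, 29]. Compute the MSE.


Squared errors: (25-21)²=16, (7-9)²=4, (25-29)²=16
Sum = 36
MSE = 36/3 = 12

12


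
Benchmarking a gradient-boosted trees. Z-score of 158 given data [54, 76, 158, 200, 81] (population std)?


μ = 113.8, σ = 55.6144
z = (158 - 113.8)/55.6144 = 0.7948

0.7948


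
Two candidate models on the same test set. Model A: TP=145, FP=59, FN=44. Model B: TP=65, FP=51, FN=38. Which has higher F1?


Model A: P=145/204=0.7108, R=145/189=0.7672, F1=2PR/(P+R)=2TP/(2TP+FP+FN)=290/393=0.7379
Model B: P=65/116=0.5603, R=65/103=0.6311, F1=2PR/(P+R)=2TP/(2TP+FP+FN)=130/219=0.5936
0.7379 > 0.5936 → Model A

Model A


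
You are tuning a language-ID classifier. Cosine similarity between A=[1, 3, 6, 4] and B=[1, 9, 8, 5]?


A·B = 1·1 + 3·9 + 6·8 + 4·5 = 96
‖A‖ = √62 = 7.874, ‖B‖ = √171 = 13.0767
cos = 96/(√62·√171) = 96/√10602 = 0.9323

0.9323


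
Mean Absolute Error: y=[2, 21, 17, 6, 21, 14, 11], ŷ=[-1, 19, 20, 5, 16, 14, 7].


Absolute errors: |2+ 1|=3, |21-19|=2, |17-20|=3, |6-5|=1, |21-16|=5, |14-14|=0, |11-7|=4
Sum = 18
MAE = 18/7 = 18/7

18/7


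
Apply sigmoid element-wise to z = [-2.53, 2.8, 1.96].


σ(-2.53) = 1/(1+e^2.53) = 0.0738
σ(2.8) = 1/(1+e^-2.8) = 0.9427
σ(1.96) = 1/(1+e^-1.96) = 0.8765
result = [0.0738, 0.9427, 0.8765]

[0.0738, 0.9427, 0.8765]


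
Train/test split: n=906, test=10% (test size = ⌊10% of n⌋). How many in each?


Test = ⌊906·10/100⌋ = 90
Train = 906 - 90 = 816

Train: 816, Test: 90


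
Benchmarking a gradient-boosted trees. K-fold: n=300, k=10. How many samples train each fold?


Fold size = 300/10 = 30
Training per fold = 300 - 30 = 270

270


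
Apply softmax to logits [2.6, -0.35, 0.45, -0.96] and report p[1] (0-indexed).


Exponentials: e^2.6=13.4637, e^-0.35=0.7047, e^0.45=1.5683, e^-0.96=0.3829
Sum = 16.1196
Softmax = [0.8352, 0.0437, 0.0973, 0.0238]
p[1] = 0.7047/16.1196 = 0.0437

0.0437


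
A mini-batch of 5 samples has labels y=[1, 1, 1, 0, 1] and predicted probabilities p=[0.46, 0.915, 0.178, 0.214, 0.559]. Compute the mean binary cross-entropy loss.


L[0] = -ln(0.46) = 0.7765
L[1] = -ln(0.915) = 0.0888
L[2] = -ln(0.178) = 1.726
L[3] = -ln(1-0.214) = -ln(0.786) = 0.2408
L[4] = -ln(0.559) = 0.5816
mean = (0.7765 + 0.0888 + 1.726 + 0.2408 + 0.5816)/5 = 0.6827

0.6827


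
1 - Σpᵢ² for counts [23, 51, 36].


Probabilities: [23/110, 51/110, 36/110] ≈ [0.2091, 0.4636, 0.3273]
Σpᵢ² = (529 + 2601 + 1296)/110² = 4426/12100
Gini = 1 - Σpᵢ² = 1 - 4426/12100 = 0.6342

0.6342


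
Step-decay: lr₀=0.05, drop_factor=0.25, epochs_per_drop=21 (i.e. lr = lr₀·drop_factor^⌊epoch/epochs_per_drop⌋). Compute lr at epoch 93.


n_drops = ⌊93/21⌋ = 4
lr = 0.05·0.25^4 = 0.05·0.00390625 = 0.0001953125

0.0001953125


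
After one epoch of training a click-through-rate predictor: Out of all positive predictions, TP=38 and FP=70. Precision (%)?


Precision = TP/(TP+FP)
= 38/(38+70)
= 38/108 = 35.19%

35.19%


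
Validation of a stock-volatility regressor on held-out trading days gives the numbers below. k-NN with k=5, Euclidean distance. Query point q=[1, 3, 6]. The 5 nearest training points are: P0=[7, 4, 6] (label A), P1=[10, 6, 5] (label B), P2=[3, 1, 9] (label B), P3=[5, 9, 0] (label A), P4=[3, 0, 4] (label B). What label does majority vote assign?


d(q,P0) = 6.0828  (label A)
d(q,P1) = 9.5394  (label B)
d(q,P2) = 4.1231  (label B)
d(q,P3) = 9.3808  (label A)
d(q,P4) = 4.1231  (label B)
Votes: A=2, B=3
Majority → B

B


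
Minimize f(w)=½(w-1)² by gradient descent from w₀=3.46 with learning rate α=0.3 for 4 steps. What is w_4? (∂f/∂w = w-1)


step 1: grad = 3.46-1 = 2.46; w = 3.46 - 0.3·(2.46) = 2.722
step 2: grad = 2.722-1 = 1.722; w = 2.722 - 0.3·(1.722) = 2.2054
step 3: grad = 2.2054-1 = 1.2054; w = 2.2054 - 0.3·(1.2054) = 1.84378
step 4: grad = 1.84378-1 = 0.84378; w = 1.84378 - 0.3·(0.84378) = 1.590646

1.590646


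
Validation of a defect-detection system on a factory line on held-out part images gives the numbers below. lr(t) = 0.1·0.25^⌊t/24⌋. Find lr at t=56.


n_drops = ⌊56/24⌋ = 2
lr = 0.1·0.25^2 = 0.1·0.0625 = 0.00625

0.00625


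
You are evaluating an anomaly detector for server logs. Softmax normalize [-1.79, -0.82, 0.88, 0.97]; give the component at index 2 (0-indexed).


Exponentials: e^-1.79=0.167, e^-0.82=0.4404, e^0.88=2.4109, e^0.97=2.6379
Sum = 5.6562
Softmax = [0.0295, 0.0779, 0.4262, 0.4664]
p[2] = 2.4109/5.6562 = 0.4262

0.4262


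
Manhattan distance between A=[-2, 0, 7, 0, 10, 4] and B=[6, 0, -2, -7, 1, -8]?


d = |-2-6| + |0-0| + |7+ 2| + |0+ 7| + |10-1| + |4+ 8|
  = 8 + 0 + 9 + 7 + 9 + 12
  = 45

45


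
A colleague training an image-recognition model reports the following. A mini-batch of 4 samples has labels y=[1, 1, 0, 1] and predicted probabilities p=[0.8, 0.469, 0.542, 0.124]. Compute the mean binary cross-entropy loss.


L[0] = -ln(0.8) = 0.2231
L[1] = -ln(0.469) = 0.7572
L[2] = -ln(1-0.542) = -ln(0.458) = 0.7809
L[3] = -ln(0.124) = 2.0875
mean = (0.2231 + 0.7572 + 0.7809 + 2.0875)/4 = 0.9622

0.9622


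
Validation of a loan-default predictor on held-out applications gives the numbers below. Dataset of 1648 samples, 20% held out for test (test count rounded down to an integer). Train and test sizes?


Test = ⌊1648·20/100⌋ = 329
Train = 1648 - 329 = 1319

Train: 1319, Test: 329


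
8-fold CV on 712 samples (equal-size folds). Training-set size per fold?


Fold size = 712/8 = 89
Training per fold = 712 - 89 = 623

623


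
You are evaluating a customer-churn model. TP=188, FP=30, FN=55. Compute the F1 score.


Precision = 188/218 = 0.8624
Recall = 188/243 = 0.7737
F1 = 2·P·R/(P+R) = 2·TP/(2·TP+FP+FN) = 376/(376+30+55) = 376/461 = 0.8156

0.8156


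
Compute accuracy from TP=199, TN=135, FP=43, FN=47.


Accuracy = (TP+TN)/(TP+TN+FP+FN)
= (199+135)/(424)
= 334/424 = 78.77%

78.77%


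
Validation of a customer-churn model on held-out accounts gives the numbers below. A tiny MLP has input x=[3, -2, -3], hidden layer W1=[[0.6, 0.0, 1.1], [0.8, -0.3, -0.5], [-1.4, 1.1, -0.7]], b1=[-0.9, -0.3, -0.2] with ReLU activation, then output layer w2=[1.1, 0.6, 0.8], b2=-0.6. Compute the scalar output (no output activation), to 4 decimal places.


z1[0] = (0.6)·(3) + (0.0)·(-2) + (1.1)·(-3) - 0.9 = -2.4
z1[1] = (0.8)·(3) + (-0.3)·(-2) + (-0.5)·(-3) - 0.3 = 4.2
z1[2] = (-1.4)·(3) + (1.1)·(-2) + (-0.7)·(-3) - 0.2 = -4.5
h = ReLU(z1) = [0.0, 4.2, 0.0]
output = (1.1)·(0.0) + (0.6)·(4.2) + (0.8)·(0.0) - 0.6 = 1.92

1.92


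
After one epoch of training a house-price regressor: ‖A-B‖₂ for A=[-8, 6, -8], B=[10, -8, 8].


d = √((-8-10)² + (6+ 8)² + (-8-8)²)
  = √(324 + 196 + 256)
  = √776 = 27.8568

27.8568


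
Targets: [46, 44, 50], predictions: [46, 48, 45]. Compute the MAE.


Absolute errors: |46-46|=0, |44-48|=4, |50-45|=5
Sum = 9
MAE = 9/3 = 3

3


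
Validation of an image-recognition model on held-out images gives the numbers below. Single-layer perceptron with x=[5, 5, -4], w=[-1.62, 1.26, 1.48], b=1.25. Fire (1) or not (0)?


z = (5)·(-1.62) + (5)·(1.26) + (-4)·(1.48) + 1.25
  = -6.47
step(z) = 0 (z<0)

0


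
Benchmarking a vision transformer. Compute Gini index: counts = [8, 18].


Probabilities: [8/26, 18/26] ≈ [0.3077, 0.6923]
Σpᵢ² = (64 + 324)/26² = 388/676
Gini = 1 - Σpᵢ² = 1 - 388/676 = 0.426

0.426


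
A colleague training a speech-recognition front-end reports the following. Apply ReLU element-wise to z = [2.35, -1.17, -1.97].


ReLU(2.35) = max(0, 2.35) = 2.35
ReLU(-1.17) = max(0, -1.17) = 0.0
ReLU(-1.97) = max(0, -1.97) = 0.0
result = [2.35, 0.0, 0.0]

[2.35, 0.0, 0.0]


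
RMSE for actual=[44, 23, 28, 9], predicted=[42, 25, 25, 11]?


MSE = 21/4 = 5.25
RMSE = √(21/4) = 2.2913

2.2913


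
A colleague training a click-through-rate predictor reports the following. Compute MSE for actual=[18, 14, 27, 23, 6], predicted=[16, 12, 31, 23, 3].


Squared errors: (18-16)²=4, (14-12)²=4, (27-31)²=16, (23-23)²=0, (6-3)²=9
Sum = 33
MSE = 33/5 = 33/5

33/5


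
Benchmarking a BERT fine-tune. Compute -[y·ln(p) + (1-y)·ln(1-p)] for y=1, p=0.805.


BCE = -[y·ln(p) + (1-y)·ln(1-p)]
= -1·ln(0.805) - 0
= -ln(0.805) = 0.2169

0.2169


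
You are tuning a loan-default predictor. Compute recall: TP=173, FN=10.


Recall = TP/(TP+FN)
= 173/(173+10)
= 173/183 = 94.54%

94.54%


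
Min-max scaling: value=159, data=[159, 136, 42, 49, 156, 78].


min=42, max=159
(159-42)/(159-42) = 117/117 = 1.0

1.0


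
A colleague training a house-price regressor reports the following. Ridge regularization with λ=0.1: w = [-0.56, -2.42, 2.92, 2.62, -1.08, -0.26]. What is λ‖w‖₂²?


‖w‖₂² = (-0.56)² + (-2.42)² + (2.92)² + (2.62)² + (-1.08)² + (-0.26)²
     = 0.3136 + 5.8564 + 8.5264 + 6.8644 + 1.1664 + 0.0676
     = 22.7948
λ·‖w‖₂² = 0.1·22.7948 = 2.27948

2.27948


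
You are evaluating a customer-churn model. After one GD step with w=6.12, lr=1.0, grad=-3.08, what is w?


w_new = w - α·∇
= 6.12 - 1.0·-3.08
= 6.12 + 3.08
= 9.2

9.2


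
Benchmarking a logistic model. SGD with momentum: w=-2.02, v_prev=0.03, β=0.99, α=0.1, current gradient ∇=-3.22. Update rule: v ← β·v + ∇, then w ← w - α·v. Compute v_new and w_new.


v_new = 0.99·0.03 - 3.22 = 0.0297 - 3.22 = -3.1903
w_new = -2.02 - 0.1·-3.1903 = -2.02 + 0.31903 = -1.70097

v_new=-3.1903, w_new=-1.70097


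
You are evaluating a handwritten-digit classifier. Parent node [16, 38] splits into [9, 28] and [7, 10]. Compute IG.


Parent = [16, 38], H_parent = 0.8767
H_left = 0.8004 (n=37), H_right = 0.9774 (n=17)
H_children = (37/54)·0.8004 + (17/54)·0.9774 = 0.8561
IG = 0.8767 - 0.8561 = 0.0206

0.0206


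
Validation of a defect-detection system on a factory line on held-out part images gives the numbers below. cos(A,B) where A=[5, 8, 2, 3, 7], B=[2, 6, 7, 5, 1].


A·B = 5·2 + 8·6 + 2·7 + 3·5 + 7·1 = 94
‖A‖ = √151 = 12.2882, ‖B‖ = √115 = 10.7238
cos = 94/(√151·√115) = 94/√17365 = 0.7133

0.7133


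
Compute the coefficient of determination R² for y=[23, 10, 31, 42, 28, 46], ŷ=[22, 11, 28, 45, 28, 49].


ȳ = 30
SS_res = Σ(y-ŷ)² = 29
SS_tot = Σ(y-ȳ)² = 854
R² = 1 - SS_res/SS_tot = 1 - 0.034 = 0.966

0.966


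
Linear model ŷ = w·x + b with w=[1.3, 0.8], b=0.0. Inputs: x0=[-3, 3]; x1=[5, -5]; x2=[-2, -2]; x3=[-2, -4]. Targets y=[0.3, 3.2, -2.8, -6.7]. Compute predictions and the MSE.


ŷ0 = (1.3)·(-3) + (0.8)·(3) + 0.0 = -1.5
ŷ1 = (1.3)·(5) + (0.8)·(-5) + 0.0 = 2.5
ŷ2 = (1.3)·(-2) + (0.8)·(-2) + 0.0 = -4.2
ŷ3 = (1.3)·(-2) + (0.8)·(-4) + 0.0 = -5.8
errors² = [3.24, 0.49, 1.96, 0.81]
MSE = 6.5000/4 = 1.625

1.625


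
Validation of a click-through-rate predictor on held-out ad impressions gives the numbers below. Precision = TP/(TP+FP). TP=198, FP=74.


Precision = TP/(TP+FP)
= 198/(198+74)
= 198/272 = 72.79%

72.79%


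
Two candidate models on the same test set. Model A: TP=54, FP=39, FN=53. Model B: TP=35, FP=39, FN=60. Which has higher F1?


Model A: P=54/93=0.5806, R=54/107=0.5047, F1=2PR/(P+R)=2TP/(2TP+FP+FN)=108/200=0.54
Model B: P=35/74=0.473, R=35/95=0.3684, F1=2PR/(P+R)=2TP/(2TP+FP+FN)=70/169=0.4142
0.54 > 0.4142 → Model A

Model A


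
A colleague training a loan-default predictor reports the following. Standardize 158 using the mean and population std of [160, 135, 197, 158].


μ = 162.5, σ = 22.2092
z = (158 - 162.5)/22.2092 = -0.2026

-0.2026


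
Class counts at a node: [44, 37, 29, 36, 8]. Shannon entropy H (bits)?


Probabilities: [44/154, 37/154, 29/154, 36/154, 8/154] ≈ [0.2857, 0.2403, 0.1883, 0.2338, 0.0519]
H = -((44/154)·log₂(44/154) + (37/154)·log₂(37/154) + (29/154)·log₂(29/154) + (36/154)·log₂(36/154) + (8/154)·log₂(8/154))
  = 2.1761 bits

2.1761 bits


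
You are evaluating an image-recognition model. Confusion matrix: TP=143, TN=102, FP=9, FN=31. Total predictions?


Total = TP + TN + FP + FN
= 143 + 102 + 9 + 31
= 285
(Predicted positive: 152, predicted negative: 133)

285


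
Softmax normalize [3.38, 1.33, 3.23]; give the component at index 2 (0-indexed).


Exponentials: e^3.38=29.3708, e^1.33=3.781, e^3.23=25.2797
Sum = 58.4315
Softmax = [0.5027, 0.0647, 0.4326]
p[2] = 25.2797/58.4315 = 0.4326

0.4326


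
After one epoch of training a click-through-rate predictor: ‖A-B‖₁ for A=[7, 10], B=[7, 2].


d = |7-7| + |10-2|
  = 0 + 8
  = 8

8


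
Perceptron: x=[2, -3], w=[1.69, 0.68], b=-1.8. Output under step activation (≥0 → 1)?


z = (2)·(1.69) + (-3)·(0.68) - 1.8
  = -0.46
step(z) = 0 (z<0)

0


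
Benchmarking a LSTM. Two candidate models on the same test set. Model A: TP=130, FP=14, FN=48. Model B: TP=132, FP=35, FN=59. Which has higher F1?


Model A: P=130/144=0.9028, R=130/178=0.7303, F1=2PR/(P+R)=2TP/(2TP+FP+FN)=260/322=0.8075
Model B: P=132/167=0.7904, R=132/191=0.6911, F1=2PR/(P+R)=2TP/(2TP+FP+FN)=264/358=0.7374
0.8075 > 0.7374 → Model A

Model A


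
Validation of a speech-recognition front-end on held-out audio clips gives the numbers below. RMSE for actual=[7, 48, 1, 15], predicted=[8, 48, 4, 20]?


MSE = 35/4 = 8.75
RMSE = √(35/4) = 2.958

2.958
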